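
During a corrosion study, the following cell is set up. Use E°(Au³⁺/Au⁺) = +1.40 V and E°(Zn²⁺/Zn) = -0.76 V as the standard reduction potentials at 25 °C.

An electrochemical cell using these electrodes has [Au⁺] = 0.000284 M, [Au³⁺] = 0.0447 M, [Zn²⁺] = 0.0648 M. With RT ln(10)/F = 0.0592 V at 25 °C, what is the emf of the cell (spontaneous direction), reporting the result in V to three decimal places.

Au³⁺/Au⁺ is the cathode (higher E°), Zn²⁺/Zn the anode: E°cell = +1.40 − (-0.76) = +2.16 V, n = 2.
Overall: Au³⁺(aq) + Zn(s) → Au⁺(aq) + Zn²⁺(aq)
Q = [Au⁺]·[Zn²⁺] / ([Au³⁺]); log Q = -3.385.
E = E° − (0.0592/n) log Q = +2.16 − (0.0592/2)(-3.385) = +2.260 V.

+2.260 V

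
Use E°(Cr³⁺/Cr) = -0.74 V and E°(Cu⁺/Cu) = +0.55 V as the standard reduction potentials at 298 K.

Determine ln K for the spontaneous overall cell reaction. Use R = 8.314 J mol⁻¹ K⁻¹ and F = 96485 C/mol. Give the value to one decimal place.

150.7

Cathode: Cu⁺/Cu; anode: Cr³⁺/Cr. E°cell = (+0.55) − (-0.74) = +1.29 V, with n = 3.
ΔG° = −nFE° = −RT ln K, so ln K = nFE°/(RT) = (3)(96485)(+1.29) / ((8.314)(298)) = 150.711.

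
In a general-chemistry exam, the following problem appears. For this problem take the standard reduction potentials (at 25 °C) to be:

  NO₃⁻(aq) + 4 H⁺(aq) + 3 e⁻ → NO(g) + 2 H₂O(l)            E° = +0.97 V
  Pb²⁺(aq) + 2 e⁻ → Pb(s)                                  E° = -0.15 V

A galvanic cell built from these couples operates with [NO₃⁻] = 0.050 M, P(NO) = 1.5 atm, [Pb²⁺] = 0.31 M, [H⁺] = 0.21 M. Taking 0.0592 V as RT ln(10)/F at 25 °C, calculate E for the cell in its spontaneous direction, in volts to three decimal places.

+1.052 V

NO₃⁻/NO is the cathode (higher E°), Pb²⁺/Pb the anode: E°cell = +0.97 − (-0.15) = +1.12 V, n = 6.
Overall: 2 NO₃⁻(aq) + 8 H⁺(aq) + 3 Pb(s) → 2 NO(g) + 4 H₂O(l) + 3 Pb²⁺(aq)
Q = P(NO)^2·[Pb²⁺]^3 / ([NO₃⁻]^2·[H⁺]^8); log Q = 6.851.
E = E° − (0.0592/n) log Q = +1.12 − (0.0592/6)(6.851) = +1.052 V.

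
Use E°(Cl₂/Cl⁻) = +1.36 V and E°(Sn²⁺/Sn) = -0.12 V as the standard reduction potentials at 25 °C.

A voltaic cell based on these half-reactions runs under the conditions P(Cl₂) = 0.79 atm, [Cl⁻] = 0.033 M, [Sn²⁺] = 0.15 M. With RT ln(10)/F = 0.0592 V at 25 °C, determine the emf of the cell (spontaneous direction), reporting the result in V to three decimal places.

+1.589 V

Cl₂/Cl⁻ is the cathode (higher E°), Sn²⁺/Sn the anode: E°cell = +1.36 − (-0.12) = +1.48 V, n = 2.
Overall: Cl₂(g) + Sn(s) → 2 Cl⁻(aq) + Sn²⁺(aq)
Q = [Cl⁻]^2·[Sn²⁺] / (P(Cl₂)); log Q = -3.685.
E = E° − (0.0592/n) log Q = +1.48 − (0.0592/2)(-3.685) = +1.589 V.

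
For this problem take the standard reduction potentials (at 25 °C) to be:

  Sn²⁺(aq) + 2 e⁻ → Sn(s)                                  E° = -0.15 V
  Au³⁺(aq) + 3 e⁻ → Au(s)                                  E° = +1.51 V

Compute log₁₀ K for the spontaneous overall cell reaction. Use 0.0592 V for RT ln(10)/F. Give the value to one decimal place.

Cathode: Au³⁺/Au; anode: Sn²⁺/Sn. E°cell = +1.66 V, n = 6.
log K = nE°cell / 0.0592 = (6)(+1.66) / 0.0592 = 168.2.

168.2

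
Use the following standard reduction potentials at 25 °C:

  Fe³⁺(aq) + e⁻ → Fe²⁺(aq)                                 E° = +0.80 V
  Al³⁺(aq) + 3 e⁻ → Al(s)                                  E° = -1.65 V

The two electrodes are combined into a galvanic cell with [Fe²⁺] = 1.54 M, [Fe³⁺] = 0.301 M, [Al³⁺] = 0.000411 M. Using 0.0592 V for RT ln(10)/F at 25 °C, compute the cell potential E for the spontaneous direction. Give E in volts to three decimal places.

+2.475 V

Fe³⁺/Fe²⁺ is the cathode (higher E°), Al³⁺/Al the anode: E°cell = +0.80 − (-1.65) = +2.45 V, n = 3.
Overall: 3 Fe³⁺(aq) + Al(s) → 3 Fe²⁺(aq) + Al³⁺(aq)
Q = [Fe²⁺]^3·[Al³⁺] / ([Fe³⁺]^3); log Q = -1.259.
E = E° − (0.0592/n) log Q = +2.45 − (0.0592/3)(-1.259) = +2.475 V.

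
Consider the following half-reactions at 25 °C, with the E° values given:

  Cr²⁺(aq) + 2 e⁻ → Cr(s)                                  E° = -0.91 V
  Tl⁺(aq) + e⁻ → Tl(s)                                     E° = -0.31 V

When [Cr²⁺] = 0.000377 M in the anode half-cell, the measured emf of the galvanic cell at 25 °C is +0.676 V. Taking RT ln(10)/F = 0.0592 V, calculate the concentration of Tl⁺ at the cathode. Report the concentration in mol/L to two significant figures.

0.37 M

Tl⁺/Tl is the cathode, Cr²⁺/Cr the anode: E°cell = +0.60 V, n = 2.
Overall reaction: 2 Tl⁺(aq) + Cr(s) → 2 Tl(s) + Cr²⁺(aq); Q = [Cr²⁺]^1/[Tl⁺]^2.
From E = E° − (0.0592/n) log Q: log Q = (E° − E)·n/0.0592 = (+0.60 − (+0.676))·2/0.0592 = -2.5676.
So 2·log[Tl⁺] = 1·log(0.000377) − log Q = -3.4237 − (-2.5676) = -0.8561; log[Tl⁺] = -0.8561 / 2 = -0.4280; [Tl⁺] = 10^(-0.4280) ≈ 0.37 M.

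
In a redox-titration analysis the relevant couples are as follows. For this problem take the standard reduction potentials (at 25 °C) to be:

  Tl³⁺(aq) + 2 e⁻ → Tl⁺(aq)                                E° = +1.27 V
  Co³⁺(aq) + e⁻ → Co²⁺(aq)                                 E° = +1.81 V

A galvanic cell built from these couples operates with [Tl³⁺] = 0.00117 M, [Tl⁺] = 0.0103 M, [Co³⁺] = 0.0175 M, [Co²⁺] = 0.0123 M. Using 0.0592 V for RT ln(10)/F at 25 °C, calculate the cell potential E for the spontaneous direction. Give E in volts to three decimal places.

+0.577 V

Co³⁺/Co²⁺ is the cathode (higher E°), Tl³⁺/Tl⁺ the anode: E°cell = +1.81 − (+1.27) = +0.54 V, n = 2.
Overall: 2 Co³⁺(aq) + Tl⁺(aq) → 2 Co²⁺(aq) + Tl³⁺(aq)
Q = [Co²⁺]^2·[Tl³⁺] / ([Co³⁺]^2·[Tl⁺]); log Q = -1.251.
E = E° − (0.0592/n) log Q = +0.54 − (0.0592/2)(-1.251) = +0.577 V.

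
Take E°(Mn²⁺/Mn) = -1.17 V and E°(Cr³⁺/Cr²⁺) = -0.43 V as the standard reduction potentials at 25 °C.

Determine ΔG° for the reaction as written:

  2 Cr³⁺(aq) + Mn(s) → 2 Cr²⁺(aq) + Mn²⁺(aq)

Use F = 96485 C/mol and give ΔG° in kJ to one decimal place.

-142.8 kJ

As written, Cr³⁺/Cr²⁺ is reduced (cathode) and Mn²⁺/Mn is oxidised (anode), so E°cell = (-0.43) − (-1.17) = +0.74 V.
Balancing electrons gives n = 2.
ΔG° = −nFE° = −(2)(96485)(+0.74) = -142,798 J = -142.8 kJ.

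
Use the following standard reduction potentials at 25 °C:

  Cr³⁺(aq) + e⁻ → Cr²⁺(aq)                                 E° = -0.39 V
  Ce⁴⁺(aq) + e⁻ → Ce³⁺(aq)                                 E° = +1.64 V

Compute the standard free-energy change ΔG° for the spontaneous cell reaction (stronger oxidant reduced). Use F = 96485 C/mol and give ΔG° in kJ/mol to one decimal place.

Ce⁴⁺/Ce³⁺ (E° = +1.64 V) is the cathode; Cr³⁺/Cr²⁺ (E° = -0.39 V) is the anode, so E°cell = +2.03 V.
Balancing electrons gives n = 1 (lcm of 1 and 1).
ΔG° = −nFE° = −(1)(96485)(+2.03) = -195,865 J = -195.9 kJ/mol.

-195.9 kJ/mol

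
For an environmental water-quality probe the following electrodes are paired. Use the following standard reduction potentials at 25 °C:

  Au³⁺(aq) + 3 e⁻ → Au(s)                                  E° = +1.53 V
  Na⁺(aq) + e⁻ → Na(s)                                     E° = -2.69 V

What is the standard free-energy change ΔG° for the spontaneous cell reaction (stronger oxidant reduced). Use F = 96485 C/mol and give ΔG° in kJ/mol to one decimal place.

-1221.5 kJ/mol

Au³⁺/Au (E° = +1.53 V) is the cathode; Na⁺/Na (E° = -2.69 V) is the anode, so E°cell = +4.22 V.
Balancing electrons gives n = 3 (lcm of 3 and 1).
ΔG° = −nFE° = −(3)(96485)(+4.22) = -1,221,500 J = -1221.5 kJ/mol.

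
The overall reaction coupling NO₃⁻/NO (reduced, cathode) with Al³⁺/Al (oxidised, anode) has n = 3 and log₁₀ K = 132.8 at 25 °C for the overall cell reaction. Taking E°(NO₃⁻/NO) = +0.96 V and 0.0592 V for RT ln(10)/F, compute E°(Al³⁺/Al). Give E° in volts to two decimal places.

E°cell = (0.0592/n)·log K = (0.0592/3)(132.8) = +2.621 V.
Since NO₃⁻/NO is the cathode and Al³⁺/Al the anode, E°cell = E°(NO₃⁻/NO) − E°(Al³⁺/Al).
So E°(Al³⁺/Al) = E°(NO₃⁻/NO) − E°cell = (+0.96) − (+2.621) = -1.66 V.

-1.66 V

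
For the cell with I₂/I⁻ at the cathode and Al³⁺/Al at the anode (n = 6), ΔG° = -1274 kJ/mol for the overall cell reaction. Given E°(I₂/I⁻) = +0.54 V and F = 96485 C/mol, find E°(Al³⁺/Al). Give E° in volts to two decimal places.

E°cell = −ΔG°/(nF) = −(-1274×10³)/((6)(96485)) = +2.201 V.
Since I₂/I⁻ is the cathode and Al³⁺/Al the anode, E°cell = E°(I₂/I⁻) − E°(Al³⁺/Al).
So E°(Al³⁺/Al) = E°(I₂/I⁻) − E°cell = (+0.54) − (+2.201) = -1.66 V.

-1.66 V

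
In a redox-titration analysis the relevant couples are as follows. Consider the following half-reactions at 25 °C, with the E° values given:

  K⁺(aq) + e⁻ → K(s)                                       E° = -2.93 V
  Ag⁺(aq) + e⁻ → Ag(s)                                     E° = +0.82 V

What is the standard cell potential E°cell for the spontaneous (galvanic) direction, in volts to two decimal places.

The Ag⁺/Ag couple has the higher reduction potential, so it is the cathode; K⁺/K is oxidised at the anode.
E°cell = E°(cathode) − E°(anode) = (+0.82) − (-2.93) = +3.75 V.
Since E°cell > 0, the reaction is spontaneous under standard conditions.

+3.75 V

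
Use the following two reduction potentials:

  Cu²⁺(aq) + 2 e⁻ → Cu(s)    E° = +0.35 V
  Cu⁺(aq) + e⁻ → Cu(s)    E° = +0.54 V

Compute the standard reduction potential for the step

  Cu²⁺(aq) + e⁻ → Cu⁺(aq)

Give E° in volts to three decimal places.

+0.160 V

Sequential free energies add, so n₃E°₃ = n₁E°₁ + n₂E°₂.
With n₃ = 2, and the known step contributing 1×(+0.54) V, the unknown satisfies 1·E° = 2×(+0.35) − 1×(+0.54) = +0.160.
E° = +0.160 / 1 = +0.160 V.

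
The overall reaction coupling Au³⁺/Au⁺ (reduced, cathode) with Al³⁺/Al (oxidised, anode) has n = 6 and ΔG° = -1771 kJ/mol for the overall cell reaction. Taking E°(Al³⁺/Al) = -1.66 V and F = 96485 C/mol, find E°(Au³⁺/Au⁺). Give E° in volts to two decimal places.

+1.40 V

E°cell = −ΔG°/(nF) = −(-1771×10³)/((6)(96485)) = +3.059 V.
Since Au³⁺/Au⁺ is the cathode and Al³⁺/Al the anode, E°cell = E°(Au³⁺/Au⁺) − E°(Al³⁺/Al).
So E°(Au³⁺/Au⁺) = E°cell + E°(Al³⁺/Al) = +3.059 + (-1.66) = +1.40 V.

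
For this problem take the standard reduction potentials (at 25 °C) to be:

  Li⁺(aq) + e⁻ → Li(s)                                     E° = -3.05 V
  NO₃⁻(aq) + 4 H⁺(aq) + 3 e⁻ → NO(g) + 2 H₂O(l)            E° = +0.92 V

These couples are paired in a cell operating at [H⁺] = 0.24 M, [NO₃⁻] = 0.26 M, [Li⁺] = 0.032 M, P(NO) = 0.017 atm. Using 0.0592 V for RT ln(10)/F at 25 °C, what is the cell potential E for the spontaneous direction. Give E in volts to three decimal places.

+4.033 V

NO₃⁻/NO is the cathode (higher E°), Li⁺/Li the anode: E°cell = +0.92 − (-3.05) = +3.97 V, n = 3.
Overall: NO₃⁻(aq) + 4 H⁺(aq) + 3 Li(s) → NO(g) + 2 H₂O(l) + 3 Li⁺(aq)
Q = P(NO)·[Li⁺]^3 / ([NO₃⁻]·[H⁺]^4); log Q = -3.190.
E = E° − (0.0592/n) log Q = +3.97 − (0.0592/3)(-3.190) = +4.033 V.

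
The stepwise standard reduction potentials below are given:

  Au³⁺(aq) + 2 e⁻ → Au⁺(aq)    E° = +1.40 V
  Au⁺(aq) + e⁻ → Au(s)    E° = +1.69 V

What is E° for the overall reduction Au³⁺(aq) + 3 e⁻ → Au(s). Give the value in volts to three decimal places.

+1.497 V

Adding the free-energy changes (−nFE°) of the two steps gives −n₃FE°₃ = −n₁FE°₁ − n₂FE°₂.
E°₃ = (2×+1.40 + 1×+1.69) / 3 = (+4.490) / 3 = +1.497 V.
Simply averaging or adding the two E° values would be wrong; the electron-weighted sum is required.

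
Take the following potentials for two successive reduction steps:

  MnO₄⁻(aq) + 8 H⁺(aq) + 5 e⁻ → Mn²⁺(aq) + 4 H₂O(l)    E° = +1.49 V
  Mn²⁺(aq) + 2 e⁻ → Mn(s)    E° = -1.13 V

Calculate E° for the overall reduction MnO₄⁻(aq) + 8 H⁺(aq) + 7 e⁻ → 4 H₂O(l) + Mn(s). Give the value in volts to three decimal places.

+0.741 V

Since ΔG° = −nFE° is additive over sequential reductions, n₃E°₃ = n₁E°₁ + n₂E°₂.
E°₃ = (5×+1.49 + 2×-1.13) / 7 = (+5.190) / 7 = +0.741 V.
Simply averaging or adding the two E° values would be wrong; the electron-weighted sum is required.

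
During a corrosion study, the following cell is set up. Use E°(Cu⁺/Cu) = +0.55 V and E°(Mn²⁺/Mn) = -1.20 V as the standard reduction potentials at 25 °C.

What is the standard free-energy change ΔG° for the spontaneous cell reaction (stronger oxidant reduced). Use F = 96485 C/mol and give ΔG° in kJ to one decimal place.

-337.7 kJ

Cu⁺/Cu (E° = +0.55 V) is the cathode; Mn²⁺/Mn (E° = -1.20 V) is the anode, so E°cell = +1.75 V.
Balancing electrons gives n = 2 (lcm of 1 and 2).
ΔG° = −nFE° = −(2)(96485)(+1.75) = -337,698 J = -337.7 kJ.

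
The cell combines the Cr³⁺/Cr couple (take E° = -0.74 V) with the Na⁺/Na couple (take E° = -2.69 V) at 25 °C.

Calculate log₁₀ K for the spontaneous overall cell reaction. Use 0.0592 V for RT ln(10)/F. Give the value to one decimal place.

Cathode: Cr³⁺/Cr; anode: Na⁺/Na. E°cell = +1.95 V, n = 3.
log K = nE°cell / 0.0592 = (3)(+1.95) / 0.0592 = 98.8.

98.8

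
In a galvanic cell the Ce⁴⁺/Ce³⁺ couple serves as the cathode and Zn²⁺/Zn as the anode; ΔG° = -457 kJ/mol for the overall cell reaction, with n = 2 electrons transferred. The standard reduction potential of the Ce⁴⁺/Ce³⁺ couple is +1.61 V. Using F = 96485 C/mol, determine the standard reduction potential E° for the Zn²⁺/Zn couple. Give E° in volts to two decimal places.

E°cell = −ΔG°/(nF) = −(-457×10³)/((2)(96485)) = +2.368 V.
Since Ce⁴⁺/Ce³⁺ is the cathode and Zn²⁺/Zn the anode, E°cell = E°(Ce⁴⁺/Ce³⁺) − E°(Zn²⁺/Zn).
So E°(Zn²⁺/Zn) = E°(Ce⁴⁺/Ce³⁺) − E°cell = (+1.61) − (+2.368) = -0.76 V.

-0.76 V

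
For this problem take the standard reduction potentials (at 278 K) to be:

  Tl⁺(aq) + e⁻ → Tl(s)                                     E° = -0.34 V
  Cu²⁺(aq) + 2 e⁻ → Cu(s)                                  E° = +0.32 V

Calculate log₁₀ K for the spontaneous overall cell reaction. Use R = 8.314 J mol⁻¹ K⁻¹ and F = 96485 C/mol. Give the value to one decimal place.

23.9

Cathode: Cu²⁺/Cu; anode: Tl⁺/Tl. E°cell = (+0.32) − (-0.34) = +0.66 V, with n = 2.
ΔG° = −nFE° = −RT ln K, so ln K = nFE°/(RT) = (2)(96485)(+0.66) / ((8.314)(278)) = 55.103.
log₁₀ K = 55.103 / ln 10 = 23.9.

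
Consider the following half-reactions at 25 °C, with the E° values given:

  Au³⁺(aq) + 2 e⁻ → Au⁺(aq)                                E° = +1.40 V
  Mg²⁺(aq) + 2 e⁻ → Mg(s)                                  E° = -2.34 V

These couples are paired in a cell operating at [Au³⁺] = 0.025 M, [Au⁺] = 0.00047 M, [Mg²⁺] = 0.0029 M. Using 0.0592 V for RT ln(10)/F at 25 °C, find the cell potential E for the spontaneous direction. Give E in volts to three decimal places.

+3.866 V

Au³⁺/Au⁺ is the cathode (higher E°), Mg²⁺/Mg the anode: E°cell = +1.40 − (-2.34) = +3.74 V, n = 2.
Overall: Au³⁺(aq) + Mg(s) → Au⁺(aq) + Mg²⁺(aq)
Q = [Au⁺]·[Mg²⁺] / ([Au³⁺]); log Q = -4.263.
E = E° − (0.0592/n) log Q = +3.74 − (0.0592/2)(-4.263) = +3.866 V.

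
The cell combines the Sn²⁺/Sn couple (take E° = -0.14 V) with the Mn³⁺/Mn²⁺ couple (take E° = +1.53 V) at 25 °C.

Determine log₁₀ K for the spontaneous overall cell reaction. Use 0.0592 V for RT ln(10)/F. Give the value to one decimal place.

56.4

Cathode: Mn³⁺/Mn²⁺; anode: Sn²⁺/Sn. E°cell = +1.67 V, n = 2.
log K = nE°cell / 0.0592 = (2)(+1.67) / 0.0592 = 56.4.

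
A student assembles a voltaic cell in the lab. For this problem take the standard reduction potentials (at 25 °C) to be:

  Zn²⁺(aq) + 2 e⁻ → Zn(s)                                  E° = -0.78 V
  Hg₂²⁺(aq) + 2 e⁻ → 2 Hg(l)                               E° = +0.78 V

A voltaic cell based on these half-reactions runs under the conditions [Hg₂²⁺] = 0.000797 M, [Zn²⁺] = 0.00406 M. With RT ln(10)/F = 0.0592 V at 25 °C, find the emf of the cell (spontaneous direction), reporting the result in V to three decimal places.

+1.539 V

Hg₂²⁺/Hg is the cathode (higher E°), Zn²⁺/Zn the anode: E°cell = +0.78 − (-0.78) = +1.56 V, n = 2.
Overall: Hg₂²⁺(aq) + Zn(s) → 2 Hg(l) + Zn²⁺(aq)
Q = [Zn²⁺] / ([Hg₂²⁺]); log Q = 0.707.
E = E° − (0.0592/n) log Q = +1.56 − (0.0592/2)(0.707) = +1.539 V.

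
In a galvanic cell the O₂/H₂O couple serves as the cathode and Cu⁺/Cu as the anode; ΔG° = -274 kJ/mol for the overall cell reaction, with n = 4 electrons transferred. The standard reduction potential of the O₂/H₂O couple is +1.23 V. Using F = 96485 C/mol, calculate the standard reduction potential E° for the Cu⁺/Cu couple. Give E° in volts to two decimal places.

+0.52 V

E°cell = −ΔG°/(nF) = −(-274×10³)/((4)(96485)) = +0.710 V.
Since O₂/H₂O is the cathode and Cu⁺/Cu the anode, E°cell = E°(O₂/H₂O) − E°(Cu⁺/Cu).
So E°(Cu⁺/Cu) = E°(O₂/H₂O) − E°cell = (+1.23) − (+0.710) = +0.52 V.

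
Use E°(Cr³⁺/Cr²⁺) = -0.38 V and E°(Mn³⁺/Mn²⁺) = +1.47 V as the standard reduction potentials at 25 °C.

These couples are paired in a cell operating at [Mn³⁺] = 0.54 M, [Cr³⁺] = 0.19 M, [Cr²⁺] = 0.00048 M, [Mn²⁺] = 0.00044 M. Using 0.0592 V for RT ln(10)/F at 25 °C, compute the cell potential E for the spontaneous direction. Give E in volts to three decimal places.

+1.879 V

Mn³⁺/Mn²⁺ is the cathode (higher E°), Cr³⁺/Cr²⁺ the anode: E°cell = +1.47 − (-0.38) = +1.85 V, n = 1.
Overall: Mn³⁺(aq) + Cr²⁺(aq) → Mn²⁺(aq) + Cr³⁺(aq)
Q = [Mn²⁺]·[Cr³⁺] / ([Mn³⁺]·[Cr²⁺]); log Q = -0.491.
E = E° − (0.0592/n) log Q = +1.85 − (0.0592/1)(-0.491) = +1.879 V.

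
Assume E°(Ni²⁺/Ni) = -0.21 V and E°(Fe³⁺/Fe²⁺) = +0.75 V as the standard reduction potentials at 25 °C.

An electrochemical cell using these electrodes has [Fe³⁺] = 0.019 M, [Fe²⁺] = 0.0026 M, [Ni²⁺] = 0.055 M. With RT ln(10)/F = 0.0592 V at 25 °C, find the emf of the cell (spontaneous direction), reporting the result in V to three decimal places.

Fe³⁺/Fe²⁺ is the cathode (higher E°), Ni²⁺/Ni the anode: E°cell = +0.75 − (-0.21) = +0.96 V, n = 2.
Overall: 2 Fe³⁺(aq) + Ni(s) → 2 Fe²⁺(aq) + Ni²⁺(aq)
Q = [Fe²⁺]^2·[Ni²⁺] / ([Fe³⁺]^2); log Q = -2.987.
E = E° − (0.0592/n) log Q = +0.96 − (0.0592/2)(-2.987) = +1.048 V.

+1.048 V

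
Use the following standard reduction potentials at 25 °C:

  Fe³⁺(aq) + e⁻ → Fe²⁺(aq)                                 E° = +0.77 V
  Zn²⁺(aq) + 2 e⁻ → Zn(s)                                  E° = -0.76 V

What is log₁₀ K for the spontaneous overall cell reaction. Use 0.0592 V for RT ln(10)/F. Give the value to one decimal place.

51.7

Cathode: Fe³⁺/Fe²⁺; anode: Zn²⁺/Zn. E°cell = +1.53 V, n = 2.
log K = nE°cell / 0.0592 = (2)(+1.53) / 0.0592 = 51.7.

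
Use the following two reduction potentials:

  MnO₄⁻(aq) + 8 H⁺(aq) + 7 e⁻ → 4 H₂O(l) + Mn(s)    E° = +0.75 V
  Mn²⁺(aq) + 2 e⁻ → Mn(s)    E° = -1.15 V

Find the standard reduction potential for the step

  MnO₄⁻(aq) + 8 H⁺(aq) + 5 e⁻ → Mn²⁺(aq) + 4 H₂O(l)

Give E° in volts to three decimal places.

+1.510 V

Sequential free energies add, so n₃E°₃ = n₁E°₁ + n₂E°₂.
With n₃ = 7, and the known step contributing 2×(-1.15) V, the unknown satisfies 5·E° = 7×(+0.75) − 2×(-1.15) = +7.550.
E° = +7.550 / 5 = +1.510 V.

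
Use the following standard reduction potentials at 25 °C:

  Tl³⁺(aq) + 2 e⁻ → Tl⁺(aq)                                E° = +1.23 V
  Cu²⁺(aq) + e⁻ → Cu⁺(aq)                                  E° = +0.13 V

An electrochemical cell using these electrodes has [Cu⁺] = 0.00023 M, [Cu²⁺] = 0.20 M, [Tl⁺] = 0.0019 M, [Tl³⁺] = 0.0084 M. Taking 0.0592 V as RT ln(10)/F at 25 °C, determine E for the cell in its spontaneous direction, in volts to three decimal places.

+0.945 V

Tl³⁺/Tl⁺ is the cathode (higher E°), Cu²⁺/Cu⁺ the anode: E°cell = +1.23 − (+0.13) = +1.10 V, n = 2.
Overall: Tl³⁺(aq) + 2 Cu⁺(aq) → Tl⁺(aq) + 2 Cu²⁺(aq)
Q = [Tl⁺]·[Cu²⁺]^2 / ([Tl³⁺]·[Cu⁺]^2); log Q = 5.233.
E = E° − (0.0592/n) log Q = +1.10 − (0.0592/2)(5.233) = +0.945 V.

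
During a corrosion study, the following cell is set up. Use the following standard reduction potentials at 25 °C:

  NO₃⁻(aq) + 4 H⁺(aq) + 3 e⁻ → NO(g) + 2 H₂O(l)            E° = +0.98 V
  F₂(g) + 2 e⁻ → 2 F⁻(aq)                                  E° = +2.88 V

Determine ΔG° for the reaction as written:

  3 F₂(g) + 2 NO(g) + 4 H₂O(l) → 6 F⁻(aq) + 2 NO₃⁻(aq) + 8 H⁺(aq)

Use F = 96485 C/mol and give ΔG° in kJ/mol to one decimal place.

-1099.9 kJ/mol

As written, F₂/F⁻ is reduced (cathode) and NO₃⁻/NO is oxidised (anode), so E°cell = (+2.88) − (+0.98) = +1.90 V.
Balancing electrons gives n = 6.
ΔG° = −nFE° = −(6)(96485)(+1.90) = -1,099,929 J = -1099.9 kJ/mol.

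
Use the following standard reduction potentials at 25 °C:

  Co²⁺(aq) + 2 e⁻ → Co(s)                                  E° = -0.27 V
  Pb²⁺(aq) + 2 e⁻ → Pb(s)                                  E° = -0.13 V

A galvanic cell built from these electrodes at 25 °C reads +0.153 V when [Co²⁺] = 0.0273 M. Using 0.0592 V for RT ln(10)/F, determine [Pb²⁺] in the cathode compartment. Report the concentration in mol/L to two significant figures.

0.075 M

Pb²⁺/Pb is the cathode, Co²⁺/Co the anode: E°cell = +0.14 V, n = 2.
Overall reaction: Pb²⁺(aq) + Co(s) → Pb(s) + Co²⁺(aq); Q = [Co²⁺]^1/[Pb²⁺]^1.
From E = E° − (0.0592/n) log Q: log Q = (E° − E)·n/0.0592 = (+0.14 − (+0.153))·2/0.0592 = -0.4392.
So 1·log[Pb²⁺] = 1·log(0.0273) − log Q = -1.5638 − (-0.4392) = -1.1246; [Pb²⁺] = 10^(-1.1246) ≈ 0.075 M.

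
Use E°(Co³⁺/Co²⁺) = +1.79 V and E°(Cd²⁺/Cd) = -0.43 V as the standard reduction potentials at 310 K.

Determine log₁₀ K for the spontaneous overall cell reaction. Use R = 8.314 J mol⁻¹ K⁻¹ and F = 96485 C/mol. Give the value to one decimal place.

72.2

Cathode: Co³⁺/Co²⁺; anode: Cd²⁺/Cd. E°cell = (+1.79) − (-0.43) = +2.22 V, with n = 2.
ΔG° = −nFE° = −RT ln K, so ln K = nFE°/(RT) = (2)(96485)(+2.22) / ((8.314)(310)) = 166.215.
log₁₀ K = 166.215 / ln 10 = 72.2.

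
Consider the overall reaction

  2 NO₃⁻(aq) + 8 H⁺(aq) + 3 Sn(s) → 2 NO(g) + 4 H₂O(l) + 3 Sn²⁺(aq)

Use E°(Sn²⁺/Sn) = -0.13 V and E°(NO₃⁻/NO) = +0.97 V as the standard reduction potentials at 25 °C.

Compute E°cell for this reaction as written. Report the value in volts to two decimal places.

The NO₃⁻/NO couple has the higher reduction potential, so it is the cathode; Sn²⁺/Sn is oxidised at the anode.
E°cell = E°(cathode) − E°(anode) = (+0.97) − (-0.13) = +1.10 V.

+1.10 V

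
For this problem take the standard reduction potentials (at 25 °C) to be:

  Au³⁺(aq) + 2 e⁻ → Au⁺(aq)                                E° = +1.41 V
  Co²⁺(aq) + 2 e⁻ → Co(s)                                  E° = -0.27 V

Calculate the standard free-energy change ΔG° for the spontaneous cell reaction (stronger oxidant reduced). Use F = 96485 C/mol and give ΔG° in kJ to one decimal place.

-324.2 kJ

Au³⁺/Au⁺ (E° = +1.41 V) is the cathode; Co²⁺/Co (E° = -0.27 V) is the anode, so E°cell = +1.68 V.
Balancing electrons gives n = 2 (lcm of 2 and 2).
ΔG° = −nFE° = −(2)(96485)(+1.68) = -324,190 J = -324.2 kJ.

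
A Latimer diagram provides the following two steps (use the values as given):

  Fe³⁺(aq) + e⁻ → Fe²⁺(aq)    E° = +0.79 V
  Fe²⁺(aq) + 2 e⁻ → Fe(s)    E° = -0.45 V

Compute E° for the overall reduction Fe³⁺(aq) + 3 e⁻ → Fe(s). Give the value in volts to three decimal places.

Since ΔG° = −nFE° is additive over sequential reductions, n₃E°₃ = n₁E°₁ + n₂E°₂.
E°₃ = (1×+0.79 + 2×-0.45) / 3 = (-0.110) / 3 = -0.037 V.

-0.037 V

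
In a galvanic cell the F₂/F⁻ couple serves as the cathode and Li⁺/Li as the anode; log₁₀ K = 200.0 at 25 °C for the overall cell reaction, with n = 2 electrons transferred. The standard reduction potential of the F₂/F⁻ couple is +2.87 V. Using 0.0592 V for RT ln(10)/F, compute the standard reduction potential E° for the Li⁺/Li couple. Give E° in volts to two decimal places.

E°cell = (0.0592/n)·log K = (0.0592/2)(200.0) = +5.920 V.
Since F₂/F⁻ is the cathode and Li⁺/Li the anode, E°cell = E°(F₂/F⁻) − E°(Li⁺/Li).
So E°(Li⁺/Li) = E°(F₂/F⁻) − E°cell = (+2.87) − (+5.920) = -3.05 V.

-3.05 V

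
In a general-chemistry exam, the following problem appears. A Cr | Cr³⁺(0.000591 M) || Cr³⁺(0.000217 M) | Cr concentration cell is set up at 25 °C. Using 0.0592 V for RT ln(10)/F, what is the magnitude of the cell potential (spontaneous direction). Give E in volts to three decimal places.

For a concentration cell E°cell = 0. The 0.000591 M side is the cathode (reduction is favoured where [Cr³⁺] is higher).
With n = 3, E = −(0.0592/3) log([Cr³⁺]ₐₙ/[Cr³⁺]꜀ₐₜ) = −(0.0592/3) log(0.000217/0.000591) = −(0.0592/3)(-0.435) = +0.009 V.

+0.009 V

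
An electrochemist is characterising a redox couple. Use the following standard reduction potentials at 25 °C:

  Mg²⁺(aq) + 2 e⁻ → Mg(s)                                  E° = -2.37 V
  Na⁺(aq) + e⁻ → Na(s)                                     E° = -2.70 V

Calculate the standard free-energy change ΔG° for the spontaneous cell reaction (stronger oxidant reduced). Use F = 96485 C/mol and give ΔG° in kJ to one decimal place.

-63.7 kJ

Mg²⁺/Mg (E° = -2.37 V) is the cathode; Na⁺/Na (E° = -2.70 V) is the anode, so E°cell = +0.33 V.
Balancing electrons gives n = 2 (lcm of 2 and 1).
ΔG° = −nFE° = −(2)(96485)(+0.33) = -63,680 J = -63.7 kJ.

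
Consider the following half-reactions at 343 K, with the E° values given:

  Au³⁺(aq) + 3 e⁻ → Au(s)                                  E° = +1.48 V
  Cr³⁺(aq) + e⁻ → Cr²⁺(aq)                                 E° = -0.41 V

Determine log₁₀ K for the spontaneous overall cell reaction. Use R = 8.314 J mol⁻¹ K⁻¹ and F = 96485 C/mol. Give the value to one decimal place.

83.3

Cathode: Au³⁺/Au; anode: Cr³⁺/Cr²⁺. E°cell = (+1.48) − (-0.41) = +1.89 V, with n = 3.
ΔG° = −nFE° = −RT ln K, so ln K = nFE°/(RT) = (3)(96485)(+1.89) / ((8.314)(343)) = 191.840.
log₁₀ K = 191.840 / ln 10 = 83.3.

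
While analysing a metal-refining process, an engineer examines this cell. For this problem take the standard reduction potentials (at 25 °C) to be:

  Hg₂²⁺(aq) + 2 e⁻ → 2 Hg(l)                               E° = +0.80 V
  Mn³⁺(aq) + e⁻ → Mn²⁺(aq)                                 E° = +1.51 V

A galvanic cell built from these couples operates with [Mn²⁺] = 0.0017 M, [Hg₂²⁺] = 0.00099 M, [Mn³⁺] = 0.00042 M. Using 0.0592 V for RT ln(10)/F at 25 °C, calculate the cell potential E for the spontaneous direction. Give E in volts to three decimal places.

+0.763 V

Mn³⁺/Mn²⁺ is the cathode (higher E°), Hg₂²⁺/Hg the anode: E°cell = +1.51 − (+0.80) = +0.71 V, n = 2.
Overall: 2 Mn³⁺(aq) + 2 Hg(l) → 2 Mn²⁺(aq) + Hg₂²⁺(aq)
Q = [Mn²⁺]^2·[Hg₂²⁺] / ([Mn³⁺]^2); log Q = -1.790.
E = E° − (0.0592/n) log Q = +0.71 − (0.0592/2)(-1.790) = +0.763 V.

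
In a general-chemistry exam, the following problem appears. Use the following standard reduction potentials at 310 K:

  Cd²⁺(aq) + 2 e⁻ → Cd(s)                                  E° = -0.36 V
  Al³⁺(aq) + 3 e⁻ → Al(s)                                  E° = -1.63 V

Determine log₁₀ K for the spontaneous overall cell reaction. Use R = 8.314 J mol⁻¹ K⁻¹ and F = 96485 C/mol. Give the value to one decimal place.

Cathode: Cd²⁺/Cd; anode: Al³⁺/Al. E°cell = (-0.36) − (-1.63) = +1.27 V, with n = 6.
ΔG° = −nFE° = −RT ln K, so ln K = nFE°/(RT) = (6)(96485)(+1.27) / ((8.314)(310)) = 285.261.
log₁₀ K = 285.261 / ln 10 = 123.9.

123.9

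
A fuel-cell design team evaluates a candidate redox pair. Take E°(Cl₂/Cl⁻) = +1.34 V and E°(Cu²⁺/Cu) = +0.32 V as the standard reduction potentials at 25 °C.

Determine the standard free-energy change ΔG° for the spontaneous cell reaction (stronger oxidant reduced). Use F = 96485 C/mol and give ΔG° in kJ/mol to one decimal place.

Cl₂/Cl⁻ (E° = +1.34 V) is the cathode; Cu²⁺/Cu (E° = +0.32 V) is the anode, so E°cell = +1.02 V.
Balancing electrons gives n = 2 (lcm of 2 and 2).
ΔG° = −nFE° = −(2)(96485)(+1.02) = -196,829 J = -196.8 kJ/mol.

-196.8 kJ/mol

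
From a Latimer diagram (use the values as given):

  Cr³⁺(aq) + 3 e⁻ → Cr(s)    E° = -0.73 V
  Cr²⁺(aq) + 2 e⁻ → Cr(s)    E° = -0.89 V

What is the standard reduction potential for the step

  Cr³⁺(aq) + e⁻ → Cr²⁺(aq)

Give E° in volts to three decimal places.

Sequential free energies add, so n₃E°₃ = n₁E°₁ + n₂E°₂.
With n₃ = 3, and the known step contributing 2×(-0.89) V, the unknown satisfies 1·E° = 3×(-0.73) − 2×(-0.89) = -0.410.
E° = -0.410 / 1 = -0.410 V.

-0.410 V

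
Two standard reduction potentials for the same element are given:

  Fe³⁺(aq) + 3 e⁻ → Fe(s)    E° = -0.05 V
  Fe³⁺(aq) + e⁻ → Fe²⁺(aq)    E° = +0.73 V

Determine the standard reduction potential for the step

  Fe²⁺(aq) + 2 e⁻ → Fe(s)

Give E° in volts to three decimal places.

Sequential free energies add, so n₃E°₃ = n₁E°₁ + n₂E°₂.
With n₃ = 3, and the known step contributing 1×(+0.73) V, the unknown satisfies 2·E° = 3×(-0.05) − 1×(+0.73) = -0.880.
E° = -0.880 / 2 = -0.440 V.

-0.440 V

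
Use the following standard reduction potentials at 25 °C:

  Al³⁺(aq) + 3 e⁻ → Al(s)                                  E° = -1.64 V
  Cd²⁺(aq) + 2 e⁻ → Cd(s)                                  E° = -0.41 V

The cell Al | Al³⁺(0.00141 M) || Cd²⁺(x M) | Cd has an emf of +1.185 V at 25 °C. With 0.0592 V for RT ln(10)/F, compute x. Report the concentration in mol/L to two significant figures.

0.00038 M

Cd²⁺/Cd is the cathode, Al³⁺/Al the anode: E°cell = +1.23 V, n = 6.
Overall reaction: 3 Cd²⁺(aq) + 2 Al(s) → 3 Cd(s) + 2 Al³⁺(aq); Q = [Al³⁺]^2/[Cd²⁺]^3.
From E = E° − (0.0592/n) log Q: log Q = (E° − E)·n/0.0592 = (+1.23 − (+1.185))·6/0.0592 = 4.5608.
So 3·log[Cd²⁺] = 2·log(0.00141) − log Q = -5.7016 − (4.5608) = -10.2624; log[Cd²⁺] = -10.2624 / 3 = -3.4208; [Cd²⁺] = 10^(-3.4208) ≈ 0.00038 M.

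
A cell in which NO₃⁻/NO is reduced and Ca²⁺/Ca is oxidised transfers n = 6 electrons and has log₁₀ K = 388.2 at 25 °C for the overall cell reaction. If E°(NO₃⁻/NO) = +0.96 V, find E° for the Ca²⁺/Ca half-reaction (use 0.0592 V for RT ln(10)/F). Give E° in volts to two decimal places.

E°cell = (0.0592/n)·log K = (0.0592/6)(388.2) = +3.830 V.
Since NO₃⁻/NO is the cathode and Ca²⁺/Ca the anode, E°cell = E°(NO₃⁻/NO) − E°(Ca²⁺/Ca).
So E°(Ca²⁺/Ca) = E°(NO₃⁻/NO) − E°cell = (+0.96) − (+3.830) = -2.87 V.

-2.87 V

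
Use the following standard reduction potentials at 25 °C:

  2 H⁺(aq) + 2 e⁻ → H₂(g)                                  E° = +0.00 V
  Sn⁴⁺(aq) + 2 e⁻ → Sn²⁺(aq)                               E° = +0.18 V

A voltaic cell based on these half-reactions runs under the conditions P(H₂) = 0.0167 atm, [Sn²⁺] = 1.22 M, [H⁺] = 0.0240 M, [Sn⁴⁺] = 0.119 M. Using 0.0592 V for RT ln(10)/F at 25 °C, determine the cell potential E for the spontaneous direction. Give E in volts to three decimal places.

Sn⁴⁺/Sn²⁺ is the cathode (higher E°), H⁺/H₂ the anode: E°cell = +0.18 − (+0.00) = +0.18 V, n = 2.
Overall: Sn⁴⁺(aq) + H₂(g) → Sn²⁺(aq) + 2 H⁺(aq)
Q = [Sn²⁺]·[H⁺]^2 / ([Sn⁴⁺]·P(H₂)); log Q = -0.451.
E = E° − (0.0592/n) log Q = +0.18 − (0.0592/2)(-0.451) = +0.193 V.

+0.193 V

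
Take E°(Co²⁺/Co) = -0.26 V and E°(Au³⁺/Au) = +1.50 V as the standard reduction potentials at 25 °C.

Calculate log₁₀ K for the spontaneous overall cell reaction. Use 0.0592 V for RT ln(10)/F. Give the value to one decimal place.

Cathode: Au³⁺/Au; anode: Co²⁺/Co. E°cell = +1.76 V, n = 6.
log K = nE°cell / 0.0592 = (6)(+1.76) / 0.0592 = 178.4.

178.4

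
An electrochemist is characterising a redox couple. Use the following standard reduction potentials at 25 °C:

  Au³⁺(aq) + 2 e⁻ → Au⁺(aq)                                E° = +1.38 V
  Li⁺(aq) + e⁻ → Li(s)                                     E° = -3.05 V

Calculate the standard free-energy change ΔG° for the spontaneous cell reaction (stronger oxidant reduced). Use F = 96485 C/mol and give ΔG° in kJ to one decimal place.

-854.9 kJ

Au³⁺/Au⁺ (E° = +1.38 V) is the cathode; Li⁺/Li (E° = -3.05 V) is the anode, so E°cell = +4.43 V.
Balancing electrons gives n = 2 (lcm of 2 and 1).
ΔG° = −nFE° = −(2)(96485)(+4.43) = -854,857 J = -854.9 kJ.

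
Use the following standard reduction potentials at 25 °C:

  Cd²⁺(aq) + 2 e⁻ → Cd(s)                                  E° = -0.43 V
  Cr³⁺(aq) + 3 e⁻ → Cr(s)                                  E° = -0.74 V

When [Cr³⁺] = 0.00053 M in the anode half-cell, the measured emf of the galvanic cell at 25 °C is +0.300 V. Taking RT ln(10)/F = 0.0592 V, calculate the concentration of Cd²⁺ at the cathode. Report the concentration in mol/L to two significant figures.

Cd²⁺/Cd is the cathode, Cr³⁺/Cr the anode: E°cell = +0.31 V, n = 6.
Overall reaction: 3 Cd²⁺(aq) + 2 Cr(s) → 3 Cd(s) + 2 Cr³⁺(aq); Q = [Cr³⁺]^2/[Cd²⁺]^3.
From E = E° − (0.0592/n) log Q: log Q = (E° − E)·n/0.0592 = (+0.31 − (+0.300))·6/0.0592 = 1.0135.
So 3·log[Cd²⁺] = 2·log(0.00053) − log Q = -6.5514 − (1.0135) = -7.5649; log[Cd²⁺] = -7.5649 / 3 = -2.5216; [Cd²⁺] = 10^(-2.5216) ≈ 0.0030 M.

0.0030 M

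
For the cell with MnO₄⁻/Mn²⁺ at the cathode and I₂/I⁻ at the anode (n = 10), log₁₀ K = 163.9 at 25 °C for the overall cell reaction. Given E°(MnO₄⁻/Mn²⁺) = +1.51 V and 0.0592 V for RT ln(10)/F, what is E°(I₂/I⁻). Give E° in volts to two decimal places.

+0.54 V

E°cell = (0.0592/n)·log K = (0.0592/10)(163.9) = +0.970 V.
Since MnO₄⁻/Mn²⁺ is the cathode and I₂/I⁻ the anode, E°cell = E°(MnO₄⁻/Mn²⁺) − E°(I₂/I⁻).
So E°(I₂/I⁻) = E°(MnO₄⁻/Mn²⁺) − E°cell = (+1.51) − (+0.970) = +0.54 V.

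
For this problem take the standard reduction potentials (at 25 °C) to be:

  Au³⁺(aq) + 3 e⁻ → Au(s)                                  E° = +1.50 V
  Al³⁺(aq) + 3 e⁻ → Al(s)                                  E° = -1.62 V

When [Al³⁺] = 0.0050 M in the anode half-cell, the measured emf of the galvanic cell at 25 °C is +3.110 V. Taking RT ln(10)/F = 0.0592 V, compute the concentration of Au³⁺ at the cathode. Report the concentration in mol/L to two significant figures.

0.0016 M

Au³⁺/Au is the cathode, Al³⁺/Al the anode: E°cell = +3.12 V, n = 3.
Overall reaction: Au³⁺(aq) + Al(s) → Au(s) + Al³⁺(aq); Q = [Al³⁺]^1/[Au³⁺]^1.
From E = E° − (0.0592/n) log Q: log Q = (E° − E)·n/0.0592 = (+3.12 − (+3.110))·3/0.0592 = 0.5068.
So 1·log[Au³⁺] = 1·log(0.005) − log Q = -2.3010 − (0.5068) = -2.8078; [Au³⁺] = 10^(-2.8078) ≈ 0.0016 M.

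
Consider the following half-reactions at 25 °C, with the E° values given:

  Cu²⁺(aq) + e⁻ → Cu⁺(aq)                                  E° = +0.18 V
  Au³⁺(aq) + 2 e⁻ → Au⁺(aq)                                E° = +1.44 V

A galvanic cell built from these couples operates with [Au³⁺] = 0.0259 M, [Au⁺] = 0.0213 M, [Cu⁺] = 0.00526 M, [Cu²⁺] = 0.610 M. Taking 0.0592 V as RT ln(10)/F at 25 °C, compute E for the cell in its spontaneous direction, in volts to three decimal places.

+1.140 V

Au³⁺/Au⁺ is the cathode (higher E°), Cu²⁺/Cu⁺ the anode: E°cell = +1.44 − (+0.18) = +1.26 V, n = 2.
Overall: Au³⁺(aq) + 2 Cu⁺(aq) → Au⁺(aq) + 2 Cu²⁺(aq)
Q = [Au⁺]·[Cu²⁺]^2 / ([Au³⁺]·[Cu⁺]^2); log Q = 4.044.
E = E° − (0.0592/n) log Q = +1.26 − (0.0592/2)(4.044) = +1.140 V.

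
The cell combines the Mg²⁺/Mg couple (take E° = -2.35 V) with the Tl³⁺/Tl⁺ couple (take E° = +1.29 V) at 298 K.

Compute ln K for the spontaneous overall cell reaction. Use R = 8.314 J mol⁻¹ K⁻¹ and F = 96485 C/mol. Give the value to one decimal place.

Cathode: Tl³⁺/Tl⁺; anode: Mg²⁺/Mg. E°cell = (+1.29) − (-2.35) = +3.64 V, with n = 2.
ΔG° = −nFE° = −RT ln K, so ln K = nFE°/(RT) = (2)(96485)(+3.64) / ((8.314)(298)) = 283.508.

283.5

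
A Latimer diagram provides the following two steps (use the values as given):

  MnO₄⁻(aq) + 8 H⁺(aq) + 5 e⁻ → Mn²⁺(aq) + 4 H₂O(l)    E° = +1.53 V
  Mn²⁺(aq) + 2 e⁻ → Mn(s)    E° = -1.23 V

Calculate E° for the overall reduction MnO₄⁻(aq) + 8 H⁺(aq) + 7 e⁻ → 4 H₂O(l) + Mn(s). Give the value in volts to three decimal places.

Adding the free-energy changes (−nFE°) of the two steps gives −n₃FE°₃ = −n₁FE°₁ − n₂FE°₂.
E°₃ = (5×+1.53 + 2×-1.23) / 7 = (+5.190) / 7 = +0.741 V.

+0.741 V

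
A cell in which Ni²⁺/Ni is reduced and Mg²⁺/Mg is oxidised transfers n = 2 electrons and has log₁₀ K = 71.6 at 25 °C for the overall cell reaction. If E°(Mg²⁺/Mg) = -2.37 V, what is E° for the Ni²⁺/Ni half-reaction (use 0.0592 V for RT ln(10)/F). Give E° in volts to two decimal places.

E°cell = (0.0592/n)·log K = (0.0592/2)(71.6) = +2.119 V.
Since Ni²⁺/Ni is the cathode and Mg²⁺/Mg the anode, E°cell = E°(Ni²⁺/Ni) − E°(Mg²⁺/Mg).
So E°(Ni²⁺/Ni) = E°cell + E°(Mg²⁺/Mg) = +2.119 + (-2.37) = -0.25 V.

-0.25 V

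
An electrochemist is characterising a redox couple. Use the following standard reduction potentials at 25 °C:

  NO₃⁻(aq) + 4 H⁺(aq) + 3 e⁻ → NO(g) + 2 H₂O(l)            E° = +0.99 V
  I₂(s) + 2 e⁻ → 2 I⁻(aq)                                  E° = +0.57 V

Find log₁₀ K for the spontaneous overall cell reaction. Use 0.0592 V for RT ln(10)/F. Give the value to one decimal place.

42.6

Cathode: NO₃⁻/NO; anode: I₂/I⁻. E°cell = +0.42 V, n = 6.
log K = nE°cell / 0.0592 = (6)(+0.42) / 0.0592 = 42.6.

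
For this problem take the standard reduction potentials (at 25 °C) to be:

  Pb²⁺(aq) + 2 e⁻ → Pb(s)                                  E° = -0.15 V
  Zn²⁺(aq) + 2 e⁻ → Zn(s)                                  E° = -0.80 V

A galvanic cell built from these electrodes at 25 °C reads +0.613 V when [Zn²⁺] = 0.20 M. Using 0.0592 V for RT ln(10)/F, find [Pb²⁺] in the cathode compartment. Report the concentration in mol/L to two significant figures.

Pb²⁺/Pb is the cathode, Zn²⁺/Zn the anode: E°cell = +0.65 V, n = 2.
Overall reaction: Pb²⁺(aq) + Zn(s) → Pb(s) + Zn²⁺(aq); Q = [Zn²⁺]^1/[Pb²⁺]^1.
From E = E° − (0.0592/n) log Q: log Q = (E° − E)·n/0.0592 = (+0.65 − (+0.613))·2/0.0592 = 1.2500.
So 1·log[Pb²⁺] = 1·log(0.2) − log Q = -0.6990 − (1.2500) = -1.9490; [Pb²⁺] = 10^(-1.9490) ≈ 0.011 M.

0.011 M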